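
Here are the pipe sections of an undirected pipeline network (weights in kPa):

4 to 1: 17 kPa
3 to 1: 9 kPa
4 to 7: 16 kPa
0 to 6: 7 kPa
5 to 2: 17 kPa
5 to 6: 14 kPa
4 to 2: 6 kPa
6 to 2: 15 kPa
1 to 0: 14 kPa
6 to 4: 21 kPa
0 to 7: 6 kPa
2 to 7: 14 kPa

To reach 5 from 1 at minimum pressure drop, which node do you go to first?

0

Candidate routes:
1 → 4 → 2 → 5: 17+6+17 = 40
1 → 0 → 6 → 5: 14+7+14 = 35
The minimum is 35 kPa via 1 → 0 → 6 → 5.
So from 1 the first move is to 0.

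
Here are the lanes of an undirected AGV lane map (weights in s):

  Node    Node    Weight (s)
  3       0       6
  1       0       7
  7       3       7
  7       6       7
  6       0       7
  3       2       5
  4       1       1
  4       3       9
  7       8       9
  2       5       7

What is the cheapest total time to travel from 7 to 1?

17 s

Enumerating some paths:
7 → 3 → 4 → 1: 7+9+1 = 17
7 → 6 → 0 → 1: 7+7+7 = 21
7 → 3 → 0 → 1: 7+6+7 = 20
7 → 6 → 0 → 3 → 4 → 1: 7+7+6+9+1 = 30
Cheapest is 7 → 3 → 4 → 1 at 17 s.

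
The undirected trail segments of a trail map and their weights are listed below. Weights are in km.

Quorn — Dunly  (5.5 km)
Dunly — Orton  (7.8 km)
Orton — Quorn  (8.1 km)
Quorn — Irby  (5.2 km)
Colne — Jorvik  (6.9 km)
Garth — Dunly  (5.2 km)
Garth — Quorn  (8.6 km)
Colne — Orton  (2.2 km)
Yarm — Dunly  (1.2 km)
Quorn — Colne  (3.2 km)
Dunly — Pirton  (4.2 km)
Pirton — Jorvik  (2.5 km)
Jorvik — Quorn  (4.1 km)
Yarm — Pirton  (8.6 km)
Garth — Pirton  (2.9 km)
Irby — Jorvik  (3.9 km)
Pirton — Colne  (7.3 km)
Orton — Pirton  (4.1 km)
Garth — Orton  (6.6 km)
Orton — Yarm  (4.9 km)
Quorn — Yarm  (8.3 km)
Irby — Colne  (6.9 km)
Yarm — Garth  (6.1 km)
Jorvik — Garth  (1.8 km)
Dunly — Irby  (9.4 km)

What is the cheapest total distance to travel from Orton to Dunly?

6.1 km

Settle nodes by increasing distance from Orton:
Orton: 0
Colne: 2.2  (via Orton)
Pirton: 4.1  (via Orton)
Yarm: 4.9  (via Orton)
Quorn: 5.4  (via Colne)
Dunly: 6.1  (via Yarm)
Shortest route: Orton → Yarm → Dunly = 6.1 km.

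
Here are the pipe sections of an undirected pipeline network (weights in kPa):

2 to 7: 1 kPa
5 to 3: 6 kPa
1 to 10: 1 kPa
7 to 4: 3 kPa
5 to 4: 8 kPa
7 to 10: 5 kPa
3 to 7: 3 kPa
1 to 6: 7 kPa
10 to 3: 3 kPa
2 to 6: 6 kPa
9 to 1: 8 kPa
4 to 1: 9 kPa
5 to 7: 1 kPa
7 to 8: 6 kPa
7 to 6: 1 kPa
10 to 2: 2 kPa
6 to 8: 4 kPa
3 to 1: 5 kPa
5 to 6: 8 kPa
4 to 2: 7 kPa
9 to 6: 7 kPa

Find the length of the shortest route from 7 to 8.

5 kPa

Shortest distances from 7:
7: 0
2: 1  (via 7)
5: 1  (via 7)
6: 1  (via 7)
3: 3  (via 7)
4: 3  (via 7)
10: 3  (via 2)
1: 4  (via 10)
8: 5  (via 6)
Shortest route: 7–6–8 = 5 kPa.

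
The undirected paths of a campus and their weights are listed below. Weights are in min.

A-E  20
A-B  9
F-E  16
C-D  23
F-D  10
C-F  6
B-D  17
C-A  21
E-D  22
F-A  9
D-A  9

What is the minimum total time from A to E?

20 min

Running Dijkstra from A:
A: 0
B: 9  (via A)
D: 9  (via A)
F: 9  (via A)
C: 15  (via F)
E: 20  (via A)
Shortest route: A–E = 20 min.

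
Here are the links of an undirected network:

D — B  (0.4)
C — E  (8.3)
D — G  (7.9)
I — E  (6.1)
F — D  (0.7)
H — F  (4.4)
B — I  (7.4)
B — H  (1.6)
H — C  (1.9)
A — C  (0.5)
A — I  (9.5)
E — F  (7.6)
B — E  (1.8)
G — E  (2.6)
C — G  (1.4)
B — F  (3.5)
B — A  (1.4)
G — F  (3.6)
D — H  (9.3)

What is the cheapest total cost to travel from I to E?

Shortest distances from I:
I: 0
E: 6.1  (via I)
Shortest route: I → E = 6.1.

6.1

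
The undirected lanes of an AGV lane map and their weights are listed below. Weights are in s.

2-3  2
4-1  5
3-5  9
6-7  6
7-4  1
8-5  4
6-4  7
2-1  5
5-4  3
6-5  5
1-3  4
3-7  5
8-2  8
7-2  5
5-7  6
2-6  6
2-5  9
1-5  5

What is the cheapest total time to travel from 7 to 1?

6 s

Shortest distances from 7:
7: 0
4: 1  (via 7)
5: 4  (via 4)
2: 5  (via 7)
3: 5  (via 7)
1: 6  (via 4)
Shortest route: 7–4–1 = 6 s.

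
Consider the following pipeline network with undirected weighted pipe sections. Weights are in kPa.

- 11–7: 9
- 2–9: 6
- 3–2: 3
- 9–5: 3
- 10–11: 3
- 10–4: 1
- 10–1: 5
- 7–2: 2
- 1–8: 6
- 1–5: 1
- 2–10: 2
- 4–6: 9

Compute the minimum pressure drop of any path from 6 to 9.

18 kPa

Enumerating some paths:
6 - 4 - 10 - 1 - 5 - 9: 9+1+5+1+3 = 19
6 - 4 - 10 - 11 - 7 - 2 - 9: 9+1+3+9+2+6 = 30
6 - 4 - 10 - 2 - 9: 9+1+2+6 = 18
Cheapest is 6 - 4 - 10 - 2 - 9 at 18 kPa.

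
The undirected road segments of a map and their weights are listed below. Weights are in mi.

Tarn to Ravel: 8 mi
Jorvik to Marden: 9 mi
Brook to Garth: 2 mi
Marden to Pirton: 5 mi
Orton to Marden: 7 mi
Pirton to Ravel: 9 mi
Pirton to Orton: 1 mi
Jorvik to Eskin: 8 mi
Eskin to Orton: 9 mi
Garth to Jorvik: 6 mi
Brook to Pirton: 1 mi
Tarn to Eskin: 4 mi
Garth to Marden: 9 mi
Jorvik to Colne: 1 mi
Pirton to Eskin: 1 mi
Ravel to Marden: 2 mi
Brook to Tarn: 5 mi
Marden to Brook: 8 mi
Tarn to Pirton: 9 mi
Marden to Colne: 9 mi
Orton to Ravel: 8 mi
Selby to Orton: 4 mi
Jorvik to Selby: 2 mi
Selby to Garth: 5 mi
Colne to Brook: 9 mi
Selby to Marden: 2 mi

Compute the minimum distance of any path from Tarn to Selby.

10 mi

Shortest distances from Tarn:
Tarn: 0
Eskin: 4  (via Tarn)
Pirton: 5  (via Eskin)
Brook: 5  (via Tarn)
Orton: 6  (via Pirton)
Garth: 7  (via Brook)
Ravel: 8  (via Tarn)
Selby: 10  (via Orton)
Shortest route: Tarn–Eskin–Pirton–Orton–Selby = 10 mi.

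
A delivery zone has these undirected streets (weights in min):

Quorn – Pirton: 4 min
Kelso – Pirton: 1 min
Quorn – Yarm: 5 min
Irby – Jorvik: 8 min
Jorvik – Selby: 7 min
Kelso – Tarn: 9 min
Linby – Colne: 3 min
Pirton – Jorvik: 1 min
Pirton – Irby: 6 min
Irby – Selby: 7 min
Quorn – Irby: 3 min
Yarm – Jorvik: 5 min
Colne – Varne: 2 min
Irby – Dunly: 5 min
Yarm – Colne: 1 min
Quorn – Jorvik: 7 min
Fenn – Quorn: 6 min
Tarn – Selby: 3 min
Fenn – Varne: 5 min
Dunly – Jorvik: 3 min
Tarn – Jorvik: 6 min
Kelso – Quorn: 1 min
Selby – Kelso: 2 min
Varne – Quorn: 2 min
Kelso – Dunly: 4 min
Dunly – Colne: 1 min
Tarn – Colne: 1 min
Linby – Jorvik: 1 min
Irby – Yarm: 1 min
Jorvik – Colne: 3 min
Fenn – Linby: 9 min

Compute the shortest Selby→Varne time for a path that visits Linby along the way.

Shortest Selby→Linby: Selby–Kelso–Pirton–Jorvik–Linby = 5
Best Linby to Varne: Linby–Colne–Varne costing 5
Total via Linby: 5 + 5 = 10 min.

10 min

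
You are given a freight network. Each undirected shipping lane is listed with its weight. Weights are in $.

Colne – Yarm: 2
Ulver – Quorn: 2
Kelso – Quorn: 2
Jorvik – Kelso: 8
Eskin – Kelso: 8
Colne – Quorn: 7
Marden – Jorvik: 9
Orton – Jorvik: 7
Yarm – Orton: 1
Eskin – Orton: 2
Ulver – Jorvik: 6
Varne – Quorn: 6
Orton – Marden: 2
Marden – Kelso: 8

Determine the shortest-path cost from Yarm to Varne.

Shortest distances from Yarm:
Yarm: 0
Orton: 1  (via Yarm)
Colne: 2  (via Yarm)
Eskin: 3  (via Orton)
Marden: 3  (via Orton)
Jorvik: 8  (via Orton)
Quorn: 9  (via Colne)
Ulver: 11  (via Quorn)
Kelso: 11  (via Eskin)
Varne: 15  (via Quorn)
Shortest route: Yarm → Colne → Quorn → Varne = $15.

$15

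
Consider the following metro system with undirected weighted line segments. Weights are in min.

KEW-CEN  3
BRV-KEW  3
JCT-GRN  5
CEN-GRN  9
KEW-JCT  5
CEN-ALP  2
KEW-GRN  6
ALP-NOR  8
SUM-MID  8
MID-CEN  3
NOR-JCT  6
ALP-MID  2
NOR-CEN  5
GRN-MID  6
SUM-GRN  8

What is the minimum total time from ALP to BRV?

8 min

Shortest distances from ALP:
ALP: 0
MID: 2  (via ALP)
CEN: 2  (via ALP)
KEW: 5  (via CEN)
NOR: 7  (via CEN)
BRV: 8  (via KEW)
Shortest route: ALP → CEN → KEW → BRV = 8 min.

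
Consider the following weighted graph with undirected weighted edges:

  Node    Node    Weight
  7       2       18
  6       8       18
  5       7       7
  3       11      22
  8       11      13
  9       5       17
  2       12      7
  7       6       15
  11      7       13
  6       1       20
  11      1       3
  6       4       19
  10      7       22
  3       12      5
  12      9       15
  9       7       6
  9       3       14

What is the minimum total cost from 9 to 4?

Settle nodes by increasing distance from 9:
9: 0
7: 6  (via 9)
5: 13  (via 7)
3: 14  (via 9)
12: 15  (via 9)
11: 19  (via 7)
6: 21  (via 7)
1: 22  (via 11)
2: 22  (via 12)
10: 28  (via 7)
8: 32  (via 11)
4: 40  (via 6)
Shortest route: 9–7–6–4 = 40.

40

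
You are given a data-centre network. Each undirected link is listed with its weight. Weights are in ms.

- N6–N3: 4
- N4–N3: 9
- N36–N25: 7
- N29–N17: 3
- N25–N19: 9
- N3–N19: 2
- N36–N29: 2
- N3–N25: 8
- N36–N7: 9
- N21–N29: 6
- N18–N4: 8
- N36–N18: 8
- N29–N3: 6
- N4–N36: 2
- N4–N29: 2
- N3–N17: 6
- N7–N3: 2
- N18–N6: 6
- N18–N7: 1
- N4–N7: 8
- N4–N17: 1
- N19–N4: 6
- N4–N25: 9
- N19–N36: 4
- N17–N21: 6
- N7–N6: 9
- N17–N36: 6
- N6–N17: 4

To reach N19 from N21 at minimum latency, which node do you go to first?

N29

Compare a few routes:
N21 → N17 → N4 → N19: 6+1+6 = 13
N21 → N29 → N36 → N19: 6+2+4 = 12
N21 → N17 → N4 → N36 → N19: 6+1+2+4 = 13
Cheapest is N21 → N29 → N36 → N19 at 12 ms.
So from N21 the first move is to N29.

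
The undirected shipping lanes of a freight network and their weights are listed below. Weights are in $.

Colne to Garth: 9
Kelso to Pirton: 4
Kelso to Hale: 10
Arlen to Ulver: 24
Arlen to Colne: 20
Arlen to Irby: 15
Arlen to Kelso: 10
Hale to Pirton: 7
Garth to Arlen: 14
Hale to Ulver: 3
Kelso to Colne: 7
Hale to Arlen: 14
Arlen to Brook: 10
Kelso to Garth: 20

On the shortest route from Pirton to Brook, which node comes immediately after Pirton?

Compare a few routes:
Pirton–Kelso–Arlen–Brook: 4+10+10 = 24
Pirton–Kelso–Hale–Arlen–Brook: 4+10+14+10 = 38
Pirton–Hale–Kelso–Arlen–Brook: 7+10+10+10 = 37
Pirton–Hale–Arlen–Brook: 7+14+10 = 31
Cheapest is Pirton–Kelso–Arlen–Brook at $24.
So from Pirton the first move is to Kelso.

Kelso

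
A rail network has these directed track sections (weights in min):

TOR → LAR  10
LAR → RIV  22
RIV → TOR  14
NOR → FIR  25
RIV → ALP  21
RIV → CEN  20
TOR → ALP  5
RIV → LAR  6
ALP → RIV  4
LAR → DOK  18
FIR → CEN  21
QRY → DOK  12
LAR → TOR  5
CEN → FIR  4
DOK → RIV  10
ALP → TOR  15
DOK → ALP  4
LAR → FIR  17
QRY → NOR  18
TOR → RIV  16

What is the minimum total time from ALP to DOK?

28 min

Shortest distances from ALP:
ALP: 0
RIV: 4  (via ALP)
LAR: 10  (via RIV)
TOR: 15  (via ALP)
CEN: 24  (via RIV)
FIR: 27  (via LAR)
DOK: 28  (via LAR)
Shortest route: ALP–RIV–LAR–DOK = 28 min.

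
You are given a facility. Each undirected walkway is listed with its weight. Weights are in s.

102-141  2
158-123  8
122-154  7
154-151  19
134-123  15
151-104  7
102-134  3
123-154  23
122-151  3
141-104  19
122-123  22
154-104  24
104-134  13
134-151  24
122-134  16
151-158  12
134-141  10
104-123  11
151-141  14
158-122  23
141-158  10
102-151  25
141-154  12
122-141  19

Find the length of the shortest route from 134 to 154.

Candidate routes:
134–141–154: 10+12 = 22
134–102–141–154: 3+2+12 = 17
134–122–154: 16+7 = 23
The minimum is 17 s via 134–102–141–154.

17 s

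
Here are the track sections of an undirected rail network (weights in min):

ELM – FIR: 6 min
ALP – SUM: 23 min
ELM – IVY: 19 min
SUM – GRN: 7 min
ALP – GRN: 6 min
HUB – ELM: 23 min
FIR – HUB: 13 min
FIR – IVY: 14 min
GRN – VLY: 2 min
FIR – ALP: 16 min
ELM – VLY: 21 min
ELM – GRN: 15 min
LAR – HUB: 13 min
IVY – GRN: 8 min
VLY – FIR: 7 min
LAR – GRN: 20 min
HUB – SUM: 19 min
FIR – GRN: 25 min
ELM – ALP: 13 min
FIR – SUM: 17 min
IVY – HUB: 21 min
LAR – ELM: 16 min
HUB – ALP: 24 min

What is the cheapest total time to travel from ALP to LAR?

26 min

Enumerating some paths:
ALP → GRN → LAR: 6+20 = 26
ALP → GRN → ELM → LAR: 6+15+16 = 37
ALP → ELM → LAR: 13+16 = 29
ALP → GRN → VLY → FIR → ELM → LAR: 6+2+7+6+16 = 37
Cheapest is ALP → GRN → LAR at 26 min.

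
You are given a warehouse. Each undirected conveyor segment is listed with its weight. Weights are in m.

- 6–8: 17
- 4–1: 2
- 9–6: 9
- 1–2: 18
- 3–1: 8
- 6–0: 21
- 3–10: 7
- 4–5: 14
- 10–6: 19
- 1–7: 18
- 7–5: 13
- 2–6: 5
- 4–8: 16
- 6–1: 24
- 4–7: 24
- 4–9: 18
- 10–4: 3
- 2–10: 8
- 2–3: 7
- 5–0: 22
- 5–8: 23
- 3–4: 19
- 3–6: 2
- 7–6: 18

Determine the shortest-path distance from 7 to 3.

Candidate routes:
7 - 6 - 2 - 3: 18+5+7 = 30
7 - 1 - 3: 18+8 = 26
7 - 6 - 3: 18+2 = 20
The minimum is 20 m via 7 - 6 - 3.

20 m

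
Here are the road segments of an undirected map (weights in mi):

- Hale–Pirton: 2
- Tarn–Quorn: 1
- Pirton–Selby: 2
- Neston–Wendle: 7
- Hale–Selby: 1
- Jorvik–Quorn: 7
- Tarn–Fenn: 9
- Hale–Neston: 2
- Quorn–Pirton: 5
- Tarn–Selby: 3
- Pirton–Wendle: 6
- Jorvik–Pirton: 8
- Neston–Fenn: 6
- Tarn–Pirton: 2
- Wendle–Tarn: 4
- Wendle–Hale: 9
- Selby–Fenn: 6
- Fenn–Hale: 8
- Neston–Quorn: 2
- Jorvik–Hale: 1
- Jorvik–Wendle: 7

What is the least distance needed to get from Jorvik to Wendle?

Shortest distances from Jorvik:
Jorvik: 0
Hale: 1  (via Jorvik)
Selby: 2  (via Hale)
Neston: 3  (via Hale)
Pirton: 3  (via Hale)
Tarn: 5  (via Selby)
Quorn: 5  (via Neston)
Wendle: 7  (via Jorvik)
Shortest route: Jorvik → Wendle = 7 mi.

7 mi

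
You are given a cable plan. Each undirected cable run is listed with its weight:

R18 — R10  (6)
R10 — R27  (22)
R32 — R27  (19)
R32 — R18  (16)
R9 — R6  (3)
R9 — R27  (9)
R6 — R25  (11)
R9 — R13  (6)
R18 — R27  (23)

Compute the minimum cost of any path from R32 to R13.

34

Candidate routes:
R32 - R18 - R27 - R9 - R13: 16+23+9+6 = 54
R32 - R27 - R9 - R13: 19+9+6 = 34
The minimum is 34 via R32 - R27 - R9 - R13.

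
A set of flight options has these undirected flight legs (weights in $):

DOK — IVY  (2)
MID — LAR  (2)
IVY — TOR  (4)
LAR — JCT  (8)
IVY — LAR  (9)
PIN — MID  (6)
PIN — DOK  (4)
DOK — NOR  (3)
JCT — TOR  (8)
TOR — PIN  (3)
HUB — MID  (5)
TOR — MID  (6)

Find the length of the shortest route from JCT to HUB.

$15

Enumerating some paths:
JCT–LAR–MID–HUB: 8+2+5 = 15
JCT–TOR–MID–HUB: 8+6+5 = 19
Cheapest is JCT–LAR–MID–HUB at $15.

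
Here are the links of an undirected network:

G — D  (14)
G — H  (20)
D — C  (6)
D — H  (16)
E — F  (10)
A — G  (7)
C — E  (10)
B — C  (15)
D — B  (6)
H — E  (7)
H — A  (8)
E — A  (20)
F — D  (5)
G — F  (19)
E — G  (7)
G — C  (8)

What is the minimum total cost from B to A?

27

Enumerating some paths:
B–D–F–E–G–A: 6+5+10+7+7 = 35
B–D–G–A: 6+14+7 = 27
B–C–G–A: 15+8+7 = 30
B–D–H–A: 6+16+8 = 30
Cheapest is B–D–G–A at 27.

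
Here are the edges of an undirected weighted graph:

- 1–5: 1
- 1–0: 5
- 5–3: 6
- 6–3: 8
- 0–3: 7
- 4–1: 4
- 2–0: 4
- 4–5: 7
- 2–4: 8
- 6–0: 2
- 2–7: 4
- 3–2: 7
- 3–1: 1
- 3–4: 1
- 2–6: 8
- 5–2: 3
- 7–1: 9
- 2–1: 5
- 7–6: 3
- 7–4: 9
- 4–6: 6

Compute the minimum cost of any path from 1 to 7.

8

Shortest distances from 1:
1: 0
3: 1  (via 1)
5: 1  (via 1)
4: 2  (via 3)
2: 4  (via 5)
0: 5  (via 1)
6: 7  (via 0)
7: 8  (via 2)
Shortest route: 1 → 5 → 2 → 7 = 8.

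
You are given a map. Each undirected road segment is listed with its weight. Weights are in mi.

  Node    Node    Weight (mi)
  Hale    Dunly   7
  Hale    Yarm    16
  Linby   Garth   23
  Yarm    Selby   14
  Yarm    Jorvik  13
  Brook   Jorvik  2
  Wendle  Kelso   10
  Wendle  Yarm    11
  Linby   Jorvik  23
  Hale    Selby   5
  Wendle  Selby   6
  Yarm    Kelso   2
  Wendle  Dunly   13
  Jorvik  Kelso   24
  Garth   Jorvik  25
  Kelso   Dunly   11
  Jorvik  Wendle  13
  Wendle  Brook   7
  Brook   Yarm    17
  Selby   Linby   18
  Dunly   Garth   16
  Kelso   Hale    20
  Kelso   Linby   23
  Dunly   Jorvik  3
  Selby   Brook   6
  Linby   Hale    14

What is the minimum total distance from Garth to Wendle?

28 mi

Enumerating some paths:
Garth → Dunly → Jorvik → Wendle: 16+3+13 = 32
Garth → Dunly → Jorvik → Brook → Wendle: 16+3+2+7 = 28
Garth → Dunly → Wendle: 16+13 = 29
Cheapest is Garth → Dunly → Jorvik → Brook → Wendle at 28 mi.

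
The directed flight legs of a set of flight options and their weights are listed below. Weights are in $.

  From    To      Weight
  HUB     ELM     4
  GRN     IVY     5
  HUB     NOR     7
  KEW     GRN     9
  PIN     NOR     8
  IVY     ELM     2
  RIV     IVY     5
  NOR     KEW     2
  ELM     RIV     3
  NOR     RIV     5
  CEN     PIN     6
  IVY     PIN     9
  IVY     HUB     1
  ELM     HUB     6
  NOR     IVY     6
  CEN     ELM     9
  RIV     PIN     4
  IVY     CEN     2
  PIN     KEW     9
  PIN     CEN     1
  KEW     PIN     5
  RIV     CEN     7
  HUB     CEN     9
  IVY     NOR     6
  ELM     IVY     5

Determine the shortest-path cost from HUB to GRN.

Enumerating some paths:
HUB → ELM → IVY → NOR → KEW → GRN: 4+5+6+2+9 = 26
HUB → NOR → KEW → GRN: 7+2+9 = 18
The minimum is $18 via HUB → NOR → KEW → GRN.

$18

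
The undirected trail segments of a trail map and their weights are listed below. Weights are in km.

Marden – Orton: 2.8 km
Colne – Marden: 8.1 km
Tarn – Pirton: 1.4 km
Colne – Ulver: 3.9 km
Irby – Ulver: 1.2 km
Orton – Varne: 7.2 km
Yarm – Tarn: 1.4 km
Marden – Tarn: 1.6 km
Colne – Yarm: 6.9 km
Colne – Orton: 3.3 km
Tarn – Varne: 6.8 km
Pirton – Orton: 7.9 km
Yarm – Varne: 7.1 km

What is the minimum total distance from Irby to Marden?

11.2 km

Running Dijkstra from Irby:
Irby: 0
Ulver: 1.2  (via Irby)
Colne: 5.1  (via Ulver)
Orton: 8.4  (via Colne)
Marden: 11.2  (via Orton)
Shortest route: Irby → Ulver → Colne → Orton → Marden = 11.2 km.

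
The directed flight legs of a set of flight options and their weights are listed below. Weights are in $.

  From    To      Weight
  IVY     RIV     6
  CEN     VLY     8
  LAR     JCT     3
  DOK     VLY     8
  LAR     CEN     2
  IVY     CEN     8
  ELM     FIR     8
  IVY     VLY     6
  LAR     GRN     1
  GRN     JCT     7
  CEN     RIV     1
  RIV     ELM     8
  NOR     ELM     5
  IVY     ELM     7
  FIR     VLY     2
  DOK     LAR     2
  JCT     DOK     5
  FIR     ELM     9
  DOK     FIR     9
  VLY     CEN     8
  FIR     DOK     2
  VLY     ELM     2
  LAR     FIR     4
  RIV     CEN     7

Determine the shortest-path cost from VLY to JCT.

Enumerating some paths:
VLY–ELM–FIR–DOK–LAR–GRN–JCT: 2+8+2+2+1+7 = 22
VLY–ELM–FIR–DOK–LAR–JCT: 2+8+2+2+3 = 17
The minimum is $17 via VLY–ELM–FIR–DOK–LAR–JCT.

$17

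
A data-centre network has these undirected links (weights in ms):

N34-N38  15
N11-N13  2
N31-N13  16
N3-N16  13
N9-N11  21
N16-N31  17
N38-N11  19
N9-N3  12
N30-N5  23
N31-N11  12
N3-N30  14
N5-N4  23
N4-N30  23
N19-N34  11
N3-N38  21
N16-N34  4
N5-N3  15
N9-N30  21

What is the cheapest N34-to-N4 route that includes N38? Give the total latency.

73 ms

Shortest N34→N38: N34 → N38 = 15
Best N38 to N4: N38 → N3 → N30 → N4 costing 58
Total via N38: 15 + 58 = 73 ms.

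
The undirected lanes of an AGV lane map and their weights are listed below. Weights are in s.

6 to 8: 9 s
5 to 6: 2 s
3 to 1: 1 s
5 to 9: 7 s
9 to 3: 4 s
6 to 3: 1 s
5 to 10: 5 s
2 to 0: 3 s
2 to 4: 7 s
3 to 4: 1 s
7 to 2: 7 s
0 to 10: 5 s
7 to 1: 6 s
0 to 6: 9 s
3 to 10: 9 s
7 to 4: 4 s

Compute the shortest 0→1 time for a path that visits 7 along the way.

Shortest 0→7: 0 → 2 → 7 = 10
Shortest 7→1: 7 → 1 = 6
Total via 7: 10 + 6 = 16 s.

16 s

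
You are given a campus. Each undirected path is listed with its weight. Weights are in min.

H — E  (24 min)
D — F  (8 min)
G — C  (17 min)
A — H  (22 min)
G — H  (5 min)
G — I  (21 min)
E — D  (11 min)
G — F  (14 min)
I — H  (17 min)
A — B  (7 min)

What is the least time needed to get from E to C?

46 min

Enumerating some paths:
E–H–I–G–C: 24+17+21+17 = 79
E–H–G–C: 24+5+17 = 46
E–D–F–G–C: 11+8+14+17 = 50
The minimum is 46 min via E–H–G–C.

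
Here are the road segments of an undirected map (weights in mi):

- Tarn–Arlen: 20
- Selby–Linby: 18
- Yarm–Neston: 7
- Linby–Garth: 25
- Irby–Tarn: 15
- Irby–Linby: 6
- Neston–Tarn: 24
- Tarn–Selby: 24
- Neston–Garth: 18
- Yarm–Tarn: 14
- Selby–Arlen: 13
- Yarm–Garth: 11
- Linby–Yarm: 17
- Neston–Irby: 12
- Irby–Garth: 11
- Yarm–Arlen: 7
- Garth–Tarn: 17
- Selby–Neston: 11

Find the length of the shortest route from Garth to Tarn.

17 mi

Enumerating some paths:
Garth - Tarn: 17 = 17
Garth - Irby - Tarn: 11+15 = 26
Garth - Yarm - Tarn: 11+14 = 25
The minimum is 17 mi via Garth - Tarn.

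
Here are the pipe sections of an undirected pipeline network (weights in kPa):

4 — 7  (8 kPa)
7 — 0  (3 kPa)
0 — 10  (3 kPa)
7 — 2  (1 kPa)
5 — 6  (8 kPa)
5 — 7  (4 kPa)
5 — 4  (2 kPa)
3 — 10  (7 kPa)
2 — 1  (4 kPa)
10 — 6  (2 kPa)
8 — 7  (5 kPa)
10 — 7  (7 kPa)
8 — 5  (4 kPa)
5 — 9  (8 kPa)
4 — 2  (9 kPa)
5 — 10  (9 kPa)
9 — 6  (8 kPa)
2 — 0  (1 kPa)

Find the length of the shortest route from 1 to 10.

Candidate routes:
1 → 2 → 7 → 0 → 10: 4+1+3+3 = 11
1 → 2 → 0 → 10: 4+1+3 = 8
Cheapest is 1 → 2 → 0 → 10 at 8 kPa.

8 kPa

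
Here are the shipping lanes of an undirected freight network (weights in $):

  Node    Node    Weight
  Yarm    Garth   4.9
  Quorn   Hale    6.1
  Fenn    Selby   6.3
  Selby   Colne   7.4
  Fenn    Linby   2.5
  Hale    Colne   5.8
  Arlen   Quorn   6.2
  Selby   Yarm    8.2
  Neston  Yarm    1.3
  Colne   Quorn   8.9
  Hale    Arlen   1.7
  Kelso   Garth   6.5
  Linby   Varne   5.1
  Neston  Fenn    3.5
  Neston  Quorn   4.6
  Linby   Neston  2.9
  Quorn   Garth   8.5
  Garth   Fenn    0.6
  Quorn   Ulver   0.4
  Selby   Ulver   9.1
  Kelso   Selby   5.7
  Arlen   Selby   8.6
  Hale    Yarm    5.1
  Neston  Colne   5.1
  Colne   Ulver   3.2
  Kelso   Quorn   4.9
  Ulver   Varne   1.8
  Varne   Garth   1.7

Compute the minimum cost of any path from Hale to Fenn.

$9.9

Compare a few routes:
Hale - Yarm - Garth - Fenn: 5.1+4.9+0.6 = 10.6
Hale - Yarm - Neston - Fenn: 5.1+1.3+3.5 = 9.9
The minimum is $9.9 via Hale - Yarm - Neston - Fenn.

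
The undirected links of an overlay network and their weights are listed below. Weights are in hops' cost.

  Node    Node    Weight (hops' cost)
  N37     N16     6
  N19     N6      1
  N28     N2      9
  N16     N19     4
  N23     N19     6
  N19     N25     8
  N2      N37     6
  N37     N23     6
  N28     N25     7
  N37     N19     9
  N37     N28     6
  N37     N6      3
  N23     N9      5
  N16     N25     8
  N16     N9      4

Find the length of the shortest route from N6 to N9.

Settle nodes by increasing distance from N6:
N6: 0
N19: 1  (via N6)
N37: 3  (via N6)
N16: 5  (via N19)
N23: 7  (via N19)
N28: 9  (via N37)
N25: 9  (via N19)
N9: 9  (via N16)
Shortest route: N6–N19–N16–N9 = 9 hops' cost.

9 hops' cost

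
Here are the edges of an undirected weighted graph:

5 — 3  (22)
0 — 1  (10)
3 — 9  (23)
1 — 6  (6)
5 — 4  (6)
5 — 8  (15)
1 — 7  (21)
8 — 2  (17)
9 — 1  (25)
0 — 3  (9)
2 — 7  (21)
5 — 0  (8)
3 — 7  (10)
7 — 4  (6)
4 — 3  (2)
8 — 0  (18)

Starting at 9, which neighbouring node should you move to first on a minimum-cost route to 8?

3

Candidate routes:
9 - 1 - 0 - 8: 25+10+18 = 53
9 - 3 - 0 - 5 - 8: 23+9+8+15 = 55
9 - 3 - 0 - 8: 23+9+18 = 50
9 - 3 - 4 - 5 - 8: 23+2+6+15 = 46
Cheapest is 9 - 3 - 4 - 5 - 8 at 46.
So from 9 the first move is to 3.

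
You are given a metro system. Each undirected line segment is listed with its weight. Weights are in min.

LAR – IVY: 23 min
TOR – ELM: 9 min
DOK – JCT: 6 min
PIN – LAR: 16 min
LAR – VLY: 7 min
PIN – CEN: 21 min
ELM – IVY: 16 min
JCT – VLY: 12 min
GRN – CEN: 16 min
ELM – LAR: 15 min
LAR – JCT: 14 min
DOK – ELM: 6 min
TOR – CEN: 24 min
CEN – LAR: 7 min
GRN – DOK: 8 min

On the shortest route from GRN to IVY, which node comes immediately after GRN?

Candidate routes:
GRN–CEN–LAR–IVY: 16+7+23 = 46
GRN–DOK–ELM–IVY: 8+6+16 = 30
The minimum is 30 min via GRN–DOK–ELM–IVY.
So from GRN the first move is to DOK.

DOK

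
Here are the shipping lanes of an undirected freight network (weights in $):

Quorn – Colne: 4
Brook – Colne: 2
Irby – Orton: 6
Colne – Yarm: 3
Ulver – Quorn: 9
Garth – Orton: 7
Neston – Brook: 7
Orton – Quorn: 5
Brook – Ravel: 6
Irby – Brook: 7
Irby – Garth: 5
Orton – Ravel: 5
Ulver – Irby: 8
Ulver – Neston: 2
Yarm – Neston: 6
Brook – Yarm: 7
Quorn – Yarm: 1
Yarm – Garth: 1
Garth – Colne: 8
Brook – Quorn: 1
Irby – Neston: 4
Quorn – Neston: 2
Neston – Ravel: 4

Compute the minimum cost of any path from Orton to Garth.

Settle nodes by increasing distance from Orton:
Orton: 0
Ravel: 5  (via Orton)
Quorn: 5  (via Orton)
Yarm: 6  (via Quorn)
Brook: 6  (via Quorn)
Irby: 6  (via Orton)
Neston: 7  (via Quorn)
Garth: 7  (via Orton)
Shortest route: Orton–Garth = $7.

$7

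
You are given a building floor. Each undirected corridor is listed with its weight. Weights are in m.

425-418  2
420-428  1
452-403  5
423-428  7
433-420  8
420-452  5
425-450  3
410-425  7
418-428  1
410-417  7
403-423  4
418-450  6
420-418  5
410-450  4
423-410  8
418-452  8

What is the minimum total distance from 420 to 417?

Compare a few routes:
420 → 418 → 425 → 450 → 410 → 417: 5+2+3+4+7 = 21
420 → 428 → 418 → 450 → 410 → 417: 1+1+6+4+7 = 19
420 → 418 → 425 → 410 → 417: 5+2+7+7 = 21
420 → 428 → 418 → 425 → 410 → 417: 1+1+2+7+7 = 18
The minimum is 18 m via 420 → 428 → 418 → 425 → 410 → 417.

18 m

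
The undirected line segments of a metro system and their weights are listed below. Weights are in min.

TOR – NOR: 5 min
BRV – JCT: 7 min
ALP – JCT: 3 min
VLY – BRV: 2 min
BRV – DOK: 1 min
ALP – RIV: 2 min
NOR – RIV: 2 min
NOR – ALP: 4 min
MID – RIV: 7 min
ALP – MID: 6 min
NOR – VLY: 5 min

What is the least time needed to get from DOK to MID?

17 min

Compare a few routes:
DOK–BRV–VLY–NOR–RIV–ALP–MID: 1+2+5+2+2+6 = 18
DOK–BRV–VLY–NOR–ALP–MID: 1+2+5+4+6 = 18
DOK–BRV–VLY–NOR–RIV–MID: 1+2+5+2+7 = 17
Cheapest is DOK–BRV–VLY–NOR–RIV–MID at 17 min.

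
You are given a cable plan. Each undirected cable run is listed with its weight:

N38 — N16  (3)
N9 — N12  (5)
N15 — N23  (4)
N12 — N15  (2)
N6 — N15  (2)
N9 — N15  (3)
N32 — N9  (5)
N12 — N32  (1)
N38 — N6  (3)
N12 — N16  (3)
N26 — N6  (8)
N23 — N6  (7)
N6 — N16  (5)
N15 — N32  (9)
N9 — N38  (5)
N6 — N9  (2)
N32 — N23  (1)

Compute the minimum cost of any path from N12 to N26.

Running Dijkstra from N12:
N12: 0
N32: 1  (via N12)
N23: 2  (via N32)
N15: 2  (via N12)
N16: 3  (via N12)
N6: 4  (via N15)
N9: 5  (via N12)
N38: 6  (via N16)
N26: 12  (via N6)
Shortest route: N12–N15–N6–N26 = 12.

12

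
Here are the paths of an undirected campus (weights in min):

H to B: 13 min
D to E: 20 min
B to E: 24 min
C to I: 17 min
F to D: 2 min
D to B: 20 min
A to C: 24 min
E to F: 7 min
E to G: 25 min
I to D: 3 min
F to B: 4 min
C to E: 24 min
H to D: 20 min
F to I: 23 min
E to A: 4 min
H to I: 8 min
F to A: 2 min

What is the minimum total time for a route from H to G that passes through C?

Shortest H→C: H–I–C = 25
Shortest C→G: C–E–G = 49
Total via C: 25 + 49 = 74 min.

74 min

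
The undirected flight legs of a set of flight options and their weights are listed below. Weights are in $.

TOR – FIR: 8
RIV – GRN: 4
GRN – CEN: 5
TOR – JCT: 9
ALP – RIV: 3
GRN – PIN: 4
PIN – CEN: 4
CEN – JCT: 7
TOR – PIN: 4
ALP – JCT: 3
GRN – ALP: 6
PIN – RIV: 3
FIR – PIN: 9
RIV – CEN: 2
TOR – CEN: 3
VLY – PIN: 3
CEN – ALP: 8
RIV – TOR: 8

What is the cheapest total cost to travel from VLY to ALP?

Shortest distances from VLY:
VLY: 0
PIN: 3  (via VLY)
RIV: 6  (via PIN)
GRN: 7  (via PIN)
CEN: 7  (via PIN)
TOR: 7  (via PIN)
ALP: 9  (via RIV)
Shortest route: VLY–PIN–RIV–ALP = $9.

$9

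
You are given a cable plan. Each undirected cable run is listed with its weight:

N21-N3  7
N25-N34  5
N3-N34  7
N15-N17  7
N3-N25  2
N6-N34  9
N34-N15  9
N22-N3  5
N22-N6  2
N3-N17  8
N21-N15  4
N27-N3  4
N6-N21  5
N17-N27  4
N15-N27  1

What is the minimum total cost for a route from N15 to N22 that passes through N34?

20

Best N15 to N34: N15–N34 costing 9
Shortest N34→N22: N34–N6–N22 = 11
Total via N34: 9 + 11 = 20.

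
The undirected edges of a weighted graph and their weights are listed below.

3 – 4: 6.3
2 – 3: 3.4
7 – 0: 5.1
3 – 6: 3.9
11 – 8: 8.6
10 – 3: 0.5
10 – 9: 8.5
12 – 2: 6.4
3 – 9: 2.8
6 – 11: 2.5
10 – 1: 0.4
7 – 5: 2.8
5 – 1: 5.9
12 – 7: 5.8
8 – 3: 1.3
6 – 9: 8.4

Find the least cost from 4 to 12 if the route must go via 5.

Best 4 to 5: 4 → 3 → 10 → 1 → 5 costing 13.1
Best 5 to 12: 5 → 7 → 12 costing 8.6
Total via 5: 13.1 + 8.6 = 21.7.

21.7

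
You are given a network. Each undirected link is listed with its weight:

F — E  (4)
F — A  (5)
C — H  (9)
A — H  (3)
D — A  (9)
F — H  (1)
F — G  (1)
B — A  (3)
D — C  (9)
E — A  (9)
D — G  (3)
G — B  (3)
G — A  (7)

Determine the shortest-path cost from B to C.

Running Dijkstra from B:
B: 0
A: 3  (via B)
G: 3  (via B)
F: 4  (via G)
H: 5  (via F)
D: 6  (via G)
E: 8  (via F)
C: 14  (via H)
Shortest route: B–G–F–H–C = 14.

14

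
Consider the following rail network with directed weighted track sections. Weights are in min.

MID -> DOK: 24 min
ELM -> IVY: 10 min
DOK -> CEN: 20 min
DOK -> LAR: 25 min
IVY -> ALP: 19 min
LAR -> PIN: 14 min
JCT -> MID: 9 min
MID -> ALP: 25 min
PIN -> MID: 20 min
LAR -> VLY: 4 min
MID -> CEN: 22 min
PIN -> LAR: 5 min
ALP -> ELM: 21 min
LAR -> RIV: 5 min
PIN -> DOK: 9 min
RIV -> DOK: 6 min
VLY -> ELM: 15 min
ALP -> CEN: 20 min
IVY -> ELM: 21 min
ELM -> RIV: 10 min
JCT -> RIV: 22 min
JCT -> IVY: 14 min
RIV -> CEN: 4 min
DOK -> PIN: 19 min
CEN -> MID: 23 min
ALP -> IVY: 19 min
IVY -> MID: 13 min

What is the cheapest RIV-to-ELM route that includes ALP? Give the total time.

73 min

Shortest RIV→ALP: RIV–CEN–MID–ALP = 52
Best ALP to ELM: ALP–ELM costing 21
Total via ALP: 52 + 21 = 73 min.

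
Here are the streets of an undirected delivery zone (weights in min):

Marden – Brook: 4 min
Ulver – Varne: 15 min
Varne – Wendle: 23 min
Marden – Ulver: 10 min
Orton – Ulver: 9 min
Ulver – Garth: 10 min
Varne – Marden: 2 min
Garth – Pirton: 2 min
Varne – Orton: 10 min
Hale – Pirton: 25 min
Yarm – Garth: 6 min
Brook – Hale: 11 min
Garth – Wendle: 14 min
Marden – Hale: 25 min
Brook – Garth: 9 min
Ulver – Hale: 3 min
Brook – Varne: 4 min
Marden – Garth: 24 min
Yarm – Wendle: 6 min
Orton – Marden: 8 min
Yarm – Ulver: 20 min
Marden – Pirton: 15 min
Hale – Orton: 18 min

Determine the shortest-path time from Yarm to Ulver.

Running Dijkstra from Yarm:
Yarm: 0
Garth: 6  (via Yarm)
Wendle: 6  (via Yarm)
Pirton: 8  (via Garth)
Brook: 15  (via Garth)
Ulver: 16  (via Garth)
Shortest route: Yarm → Garth → Ulver = 16 min.

16 min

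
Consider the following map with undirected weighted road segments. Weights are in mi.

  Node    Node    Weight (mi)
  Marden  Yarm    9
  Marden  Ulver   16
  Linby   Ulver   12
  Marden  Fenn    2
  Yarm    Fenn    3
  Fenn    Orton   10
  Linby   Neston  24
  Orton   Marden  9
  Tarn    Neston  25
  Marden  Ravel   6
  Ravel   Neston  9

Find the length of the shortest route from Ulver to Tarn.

56 mi

Shortest distances from Ulver:
Ulver: 0
Linby: 12  (via Ulver)
Marden: 16  (via Ulver)
Fenn: 18  (via Marden)
Yarm: 21  (via Fenn)
Ravel: 22  (via Marden)
Orton: 25  (via Marden)
Neston: 31  (via Ravel)
Tarn: 56  (via Neston)
Shortest route: Ulver–Marden–Ravel–Neston–Tarn = 56 mi.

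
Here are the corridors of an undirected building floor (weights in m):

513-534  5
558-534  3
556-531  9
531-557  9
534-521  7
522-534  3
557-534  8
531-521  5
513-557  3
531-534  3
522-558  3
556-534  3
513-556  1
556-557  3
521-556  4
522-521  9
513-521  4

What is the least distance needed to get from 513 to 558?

7 m

Candidate routes:
513 - 534 - 522 - 558: 5+3+3 = 11
513 - 534 - 558: 5+3 = 8
513 - 556 - 534 - 522 - 558: 1+3+3+3 = 10
513 - 556 - 534 - 558: 1+3+3 = 7
The minimum is 7 m via 513 - 556 - 534 - 558.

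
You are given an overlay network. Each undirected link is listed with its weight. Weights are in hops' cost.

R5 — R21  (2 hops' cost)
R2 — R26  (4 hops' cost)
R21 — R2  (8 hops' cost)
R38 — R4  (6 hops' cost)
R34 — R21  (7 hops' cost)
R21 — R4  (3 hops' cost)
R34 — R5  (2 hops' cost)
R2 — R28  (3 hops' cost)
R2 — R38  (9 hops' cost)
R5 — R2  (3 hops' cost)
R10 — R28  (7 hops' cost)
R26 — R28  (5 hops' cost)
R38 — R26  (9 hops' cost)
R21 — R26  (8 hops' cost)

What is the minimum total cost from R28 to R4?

11 hops' cost

Running Dijkstra from R28:
R28: 0
R2: 3  (via R28)
R26: 5  (via R28)
R5: 6  (via R2)
R10: 7  (via R28)
R21: 8  (via R5)
R34: 8  (via R5)
R4: 11  (via R21)
Shortest route: R28 → R2 → R5 → R21 → R4 = 11 hops' cost.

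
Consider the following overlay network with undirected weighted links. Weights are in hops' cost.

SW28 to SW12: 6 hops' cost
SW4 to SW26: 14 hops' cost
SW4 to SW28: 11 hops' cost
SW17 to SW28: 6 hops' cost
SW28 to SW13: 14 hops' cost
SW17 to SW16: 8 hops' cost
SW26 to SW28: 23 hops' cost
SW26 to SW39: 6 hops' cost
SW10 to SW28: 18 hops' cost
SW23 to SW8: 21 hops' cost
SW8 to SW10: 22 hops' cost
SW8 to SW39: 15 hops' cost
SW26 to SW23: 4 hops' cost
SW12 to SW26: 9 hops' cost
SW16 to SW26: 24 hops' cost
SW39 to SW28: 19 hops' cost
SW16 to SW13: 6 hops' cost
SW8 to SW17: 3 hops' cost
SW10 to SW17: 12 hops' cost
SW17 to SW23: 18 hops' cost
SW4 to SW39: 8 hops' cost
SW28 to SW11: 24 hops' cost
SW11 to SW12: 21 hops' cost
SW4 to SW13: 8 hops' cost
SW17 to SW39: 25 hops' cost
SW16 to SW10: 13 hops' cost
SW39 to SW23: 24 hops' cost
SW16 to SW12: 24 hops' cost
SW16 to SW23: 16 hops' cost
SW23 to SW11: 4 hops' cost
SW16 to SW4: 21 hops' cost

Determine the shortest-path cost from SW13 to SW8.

Running Dijkstra from SW13:
SW13: 0
SW16: 6  (via SW13)
SW4: 8  (via SW13)
SW28: 14  (via SW13)
SW17: 14  (via SW16)
SW39: 16  (via SW4)
SW8: 17  (via SW17)
Shortest route: SW13–SW16–SW17–SW8 = 17 hops' cost.

17 hops' cost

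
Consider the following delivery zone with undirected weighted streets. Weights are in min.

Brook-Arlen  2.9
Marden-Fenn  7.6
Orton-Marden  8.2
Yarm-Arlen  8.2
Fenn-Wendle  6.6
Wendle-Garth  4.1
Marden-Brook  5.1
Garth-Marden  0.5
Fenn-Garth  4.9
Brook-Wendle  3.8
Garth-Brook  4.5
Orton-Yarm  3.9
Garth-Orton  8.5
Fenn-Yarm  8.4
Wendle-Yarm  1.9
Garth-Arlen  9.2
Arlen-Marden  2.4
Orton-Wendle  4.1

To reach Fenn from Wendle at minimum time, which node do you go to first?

Enumerating some paths:
Wendle → Fenn: 6.6 = 6.6
Wendle → Garth → Fenn: 4.1+4.9 = 9
Cheapest is Wendle → Fenn at 6.6 min.
So from Wendle the first move is to Fenn.

Fenn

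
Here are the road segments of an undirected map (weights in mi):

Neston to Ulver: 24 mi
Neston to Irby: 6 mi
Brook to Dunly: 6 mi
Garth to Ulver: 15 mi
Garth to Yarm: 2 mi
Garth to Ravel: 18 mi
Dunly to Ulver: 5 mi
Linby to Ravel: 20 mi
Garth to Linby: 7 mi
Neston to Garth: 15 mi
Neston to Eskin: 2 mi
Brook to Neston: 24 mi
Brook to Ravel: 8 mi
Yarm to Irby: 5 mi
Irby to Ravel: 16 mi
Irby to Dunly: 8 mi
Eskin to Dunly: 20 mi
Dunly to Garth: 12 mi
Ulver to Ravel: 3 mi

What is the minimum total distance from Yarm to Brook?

19 mi

Running Dijkstra from Yarm:
Yarm: 0
Garth: 2  (via Yarm)
Irby: 5  (via Yarm)
Linby: 9  (via Garth)
Neston: 11  (via Irby)
Dunly: 13  (via Irby)
Eskin: 13  (via Neston)
Ulver: 17  (via Garth)
Brook: 19  (via Dunly)
Shortest route: Yarm–Irby–Dunly–Brook = 19 mi.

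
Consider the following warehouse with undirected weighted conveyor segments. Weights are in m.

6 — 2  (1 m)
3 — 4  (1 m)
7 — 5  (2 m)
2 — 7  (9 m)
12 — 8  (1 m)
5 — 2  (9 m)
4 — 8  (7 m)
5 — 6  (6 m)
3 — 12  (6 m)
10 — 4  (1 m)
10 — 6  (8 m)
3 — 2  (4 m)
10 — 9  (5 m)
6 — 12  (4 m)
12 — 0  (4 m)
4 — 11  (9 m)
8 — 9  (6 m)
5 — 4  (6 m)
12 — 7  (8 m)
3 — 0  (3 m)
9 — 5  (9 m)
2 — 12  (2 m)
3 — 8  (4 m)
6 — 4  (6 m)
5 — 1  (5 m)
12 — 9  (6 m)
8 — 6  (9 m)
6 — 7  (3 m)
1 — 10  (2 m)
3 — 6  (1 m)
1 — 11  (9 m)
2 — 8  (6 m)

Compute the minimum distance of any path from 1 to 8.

Running Dijkstra from 1:
1: 0
10: 2  (via 1)
4: 3  (via 10)
3: 4  (via 4)
5: 5  (via 1)
6: 5  (via 3)
2: 6  (via 6)
0: 7  (via 3)
7: 7  (via 5)
9: 7  (via 10)
8: 8  (via 3)
Shortest route: 1 → 10 → 4 → 3 → 8 = 8 m.

8 m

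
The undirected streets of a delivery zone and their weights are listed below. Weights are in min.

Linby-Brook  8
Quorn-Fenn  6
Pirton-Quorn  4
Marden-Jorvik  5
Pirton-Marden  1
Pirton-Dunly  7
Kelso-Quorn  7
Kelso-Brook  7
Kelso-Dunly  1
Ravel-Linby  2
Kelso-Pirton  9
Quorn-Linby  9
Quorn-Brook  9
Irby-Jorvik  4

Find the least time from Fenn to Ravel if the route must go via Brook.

Best Fenn to Brook: Fenn → Quorn → Brook costing 15
Shortest Brook→Ravel: Brook → Linby → Ravel = 10
Total via Brook: 15 + 10 = 25 min.

25 min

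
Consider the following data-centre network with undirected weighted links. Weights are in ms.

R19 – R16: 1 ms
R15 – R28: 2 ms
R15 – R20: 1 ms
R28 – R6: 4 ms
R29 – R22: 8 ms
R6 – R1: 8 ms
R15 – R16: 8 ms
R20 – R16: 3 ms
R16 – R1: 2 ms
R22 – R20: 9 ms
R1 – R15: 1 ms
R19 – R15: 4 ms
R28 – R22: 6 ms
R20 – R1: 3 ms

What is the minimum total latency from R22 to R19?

12 ms

Shortest distances from R22:
R22: 0
R28: 6  (via R22)
R15: 8  (via R28)
R29: 8  (via R22)
R1: 9  (via R15)
R20: 9  (via R22)
R6: 10  (via R28)
R16: 11  (via R1)
R19: 12  (via R15)
Shortest route: R22 → R28 → R15 → R19 = 12 ms.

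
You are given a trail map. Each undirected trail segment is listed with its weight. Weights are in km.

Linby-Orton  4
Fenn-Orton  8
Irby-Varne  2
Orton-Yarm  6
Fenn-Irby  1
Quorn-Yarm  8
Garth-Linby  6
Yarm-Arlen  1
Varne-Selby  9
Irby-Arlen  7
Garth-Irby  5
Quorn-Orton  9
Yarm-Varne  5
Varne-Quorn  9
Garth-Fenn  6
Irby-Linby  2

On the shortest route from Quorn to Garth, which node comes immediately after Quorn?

Varne

Compare a few routes:
Quorn–Varne–Irby–Garth: 9+2+5 = 16
Quorn–Varne–Irby–Fenn–Garth: 9+2+1+6 = 18
Cheapest is Quorn–Varne–Irby–Garth at 16 km.
So from Quorn the first move is to Varne.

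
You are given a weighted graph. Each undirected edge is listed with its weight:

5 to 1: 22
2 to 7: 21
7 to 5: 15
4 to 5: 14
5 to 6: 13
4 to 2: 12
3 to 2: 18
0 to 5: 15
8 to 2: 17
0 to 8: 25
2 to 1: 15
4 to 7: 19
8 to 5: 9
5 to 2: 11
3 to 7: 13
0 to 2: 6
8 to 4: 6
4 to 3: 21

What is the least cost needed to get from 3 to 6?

41

Compare a few routes:
3–7–5–6: 13+15+13 = 41
3–2–5–6: 18+11+13 = 42
3–4–5–6: 21+14+13 = 48
The minimum is 41 via 3–7–5–6.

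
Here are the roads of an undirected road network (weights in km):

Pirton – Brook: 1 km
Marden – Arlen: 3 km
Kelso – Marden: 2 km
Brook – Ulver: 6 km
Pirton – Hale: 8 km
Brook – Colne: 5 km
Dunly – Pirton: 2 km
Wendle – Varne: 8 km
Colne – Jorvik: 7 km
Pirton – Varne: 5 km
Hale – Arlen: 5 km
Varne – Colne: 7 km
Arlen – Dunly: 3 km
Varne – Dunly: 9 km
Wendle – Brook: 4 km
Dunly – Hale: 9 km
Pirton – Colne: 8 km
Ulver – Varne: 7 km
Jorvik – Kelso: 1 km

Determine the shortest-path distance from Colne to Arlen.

Running Dijkstra from Colne:
Colne: 0
Brook: 5  (via Colne)
Pirton: 6  (via Brook)
Varne: 7  (via Colne)
Jorvik: 7  (via Colne)
Kelso: 8  (via Jorvik)
Dunly: 8  (via Pirton)
Wendle: 9  (via Brook)
Marden: 10  (via Kelso)
Ulver: 11  (via Brook)
Arlen: 11  (via Dunly)
Shortest route: Colne → Brook → Pirton → Dunly → Arlen = 11 km.

11 km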